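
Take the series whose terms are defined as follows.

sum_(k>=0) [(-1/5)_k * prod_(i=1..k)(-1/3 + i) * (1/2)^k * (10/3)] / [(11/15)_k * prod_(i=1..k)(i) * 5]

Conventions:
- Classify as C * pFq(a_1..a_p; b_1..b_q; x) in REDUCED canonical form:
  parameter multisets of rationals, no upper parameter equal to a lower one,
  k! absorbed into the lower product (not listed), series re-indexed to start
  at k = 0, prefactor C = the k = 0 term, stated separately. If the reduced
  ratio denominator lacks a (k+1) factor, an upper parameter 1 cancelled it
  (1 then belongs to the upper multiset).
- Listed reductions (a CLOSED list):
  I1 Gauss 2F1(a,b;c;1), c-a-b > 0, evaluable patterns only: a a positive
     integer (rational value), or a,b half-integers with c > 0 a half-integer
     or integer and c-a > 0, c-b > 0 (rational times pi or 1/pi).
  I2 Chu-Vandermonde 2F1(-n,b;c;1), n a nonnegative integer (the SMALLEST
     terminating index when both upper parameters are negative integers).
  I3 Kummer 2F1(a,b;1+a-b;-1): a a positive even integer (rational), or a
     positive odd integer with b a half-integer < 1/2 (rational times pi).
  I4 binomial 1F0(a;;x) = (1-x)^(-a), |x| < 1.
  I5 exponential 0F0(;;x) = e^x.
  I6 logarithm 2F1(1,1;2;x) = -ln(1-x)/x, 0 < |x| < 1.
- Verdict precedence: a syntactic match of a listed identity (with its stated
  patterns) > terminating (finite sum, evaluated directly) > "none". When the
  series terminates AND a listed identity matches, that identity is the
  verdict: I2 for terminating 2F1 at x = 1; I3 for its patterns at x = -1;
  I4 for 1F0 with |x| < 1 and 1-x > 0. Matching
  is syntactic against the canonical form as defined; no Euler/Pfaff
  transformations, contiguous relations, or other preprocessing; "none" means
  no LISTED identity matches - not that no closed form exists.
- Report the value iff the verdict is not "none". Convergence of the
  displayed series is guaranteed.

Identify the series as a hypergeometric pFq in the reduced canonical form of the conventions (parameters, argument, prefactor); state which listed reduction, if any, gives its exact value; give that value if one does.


Prefactor 2/3, argument 1/2: 2F1 with upper {-1/5, 2/3} over lower {11/15}. Verdict: none - this 2F1 at x = 1/2 matches no listed pattern, and upper {-1/5, 2/3} holds no stopper.

Key observation: with t_0 = 2/3, the constant factors (C = 2/3, x = 1/2) combine into one prefactor.
Adjacent-term ratio: r(k) = (1/2) * (k-1/5) (k+2/3) / [(k+11/15) (k+1)] - rational; roots negated = parameters, x = (1/2), C = 2/3.


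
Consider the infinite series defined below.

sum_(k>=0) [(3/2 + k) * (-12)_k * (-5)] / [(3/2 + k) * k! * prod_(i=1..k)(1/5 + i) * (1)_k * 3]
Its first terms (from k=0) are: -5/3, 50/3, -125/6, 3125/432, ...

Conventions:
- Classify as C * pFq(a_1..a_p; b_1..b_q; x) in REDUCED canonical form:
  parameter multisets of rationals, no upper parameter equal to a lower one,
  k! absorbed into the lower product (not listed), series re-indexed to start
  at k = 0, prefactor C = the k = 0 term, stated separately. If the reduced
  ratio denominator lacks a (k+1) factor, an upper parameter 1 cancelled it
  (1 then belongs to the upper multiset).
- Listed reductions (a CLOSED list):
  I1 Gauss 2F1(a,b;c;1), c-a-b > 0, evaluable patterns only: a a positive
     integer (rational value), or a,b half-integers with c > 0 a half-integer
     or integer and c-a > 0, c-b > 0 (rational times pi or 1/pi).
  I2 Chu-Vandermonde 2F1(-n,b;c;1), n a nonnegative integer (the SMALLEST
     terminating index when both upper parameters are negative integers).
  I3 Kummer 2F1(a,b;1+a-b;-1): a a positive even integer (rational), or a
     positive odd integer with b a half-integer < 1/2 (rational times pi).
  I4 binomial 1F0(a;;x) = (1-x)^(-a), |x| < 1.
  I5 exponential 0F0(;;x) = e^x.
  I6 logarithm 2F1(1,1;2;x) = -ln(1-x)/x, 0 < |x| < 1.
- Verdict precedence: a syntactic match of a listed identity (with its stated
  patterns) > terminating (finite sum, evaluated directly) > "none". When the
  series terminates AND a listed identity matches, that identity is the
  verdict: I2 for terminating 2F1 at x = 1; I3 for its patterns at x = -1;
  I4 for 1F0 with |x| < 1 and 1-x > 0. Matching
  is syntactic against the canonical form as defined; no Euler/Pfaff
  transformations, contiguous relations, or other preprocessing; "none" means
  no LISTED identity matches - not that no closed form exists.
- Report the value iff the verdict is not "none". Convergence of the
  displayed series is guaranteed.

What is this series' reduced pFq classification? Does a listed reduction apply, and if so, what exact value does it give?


First insight: with t_0 = -5/3, the factor k + 3/2 cancels (top and bottom), leaving C = -5/3.
Adjacent-term ratio: r(k) = 1 * (k-12) / [(k+1) (k+6/5) (k+1)] - rational in k. x = 1; t_0 = -5/3; negate the roots.

This is -5/3 * 1F2(-12; 1, 6/5; 1) in reduced canonical form. Verdict: terminating - upper -12 stops the sum at k = 12; the 13 terms are added exactly. Hence: 5947862851092573664107955/12152585692996998814236672.


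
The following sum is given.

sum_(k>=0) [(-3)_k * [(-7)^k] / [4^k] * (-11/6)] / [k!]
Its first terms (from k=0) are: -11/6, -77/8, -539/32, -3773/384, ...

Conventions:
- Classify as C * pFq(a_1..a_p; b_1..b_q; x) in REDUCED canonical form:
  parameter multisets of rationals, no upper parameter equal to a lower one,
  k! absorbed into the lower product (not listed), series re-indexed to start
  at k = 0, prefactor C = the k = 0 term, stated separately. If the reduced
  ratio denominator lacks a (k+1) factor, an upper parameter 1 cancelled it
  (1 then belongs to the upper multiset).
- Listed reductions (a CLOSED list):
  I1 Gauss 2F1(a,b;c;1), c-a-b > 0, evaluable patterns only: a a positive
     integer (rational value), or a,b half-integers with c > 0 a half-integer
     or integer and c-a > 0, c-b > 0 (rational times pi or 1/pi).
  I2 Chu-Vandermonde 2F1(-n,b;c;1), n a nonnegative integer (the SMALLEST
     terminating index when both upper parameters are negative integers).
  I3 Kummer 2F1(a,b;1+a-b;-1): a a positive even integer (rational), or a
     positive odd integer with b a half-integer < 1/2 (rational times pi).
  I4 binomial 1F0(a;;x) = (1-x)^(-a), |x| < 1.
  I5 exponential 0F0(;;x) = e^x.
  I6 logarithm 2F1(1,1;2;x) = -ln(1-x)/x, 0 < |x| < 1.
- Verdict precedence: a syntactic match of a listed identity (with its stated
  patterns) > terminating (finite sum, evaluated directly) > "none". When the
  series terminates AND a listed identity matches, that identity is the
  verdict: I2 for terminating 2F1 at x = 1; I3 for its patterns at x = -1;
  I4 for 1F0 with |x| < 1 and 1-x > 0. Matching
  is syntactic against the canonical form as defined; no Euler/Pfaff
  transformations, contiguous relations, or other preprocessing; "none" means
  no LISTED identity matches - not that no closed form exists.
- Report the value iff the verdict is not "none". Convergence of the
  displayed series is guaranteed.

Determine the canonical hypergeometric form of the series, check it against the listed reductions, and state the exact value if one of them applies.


The series (x = -7/4) is 1F0: upper {-3}, lower {-}, prefactor -11/6. Verdict: terminating at k = 3: the factor (-3)_k kills every later term; summing the 4 survivors is exact. Hence: -14641/384.

The tell: x = (-7/4) and the two geometric factors (prefactor -11/6) combine into one argument.
Consecutive-term ratio: r(k) = (-7/4) * (k-3) / [(k+1)] - rational; roots negated = parameters, x = (-7/4), C = -11/6.


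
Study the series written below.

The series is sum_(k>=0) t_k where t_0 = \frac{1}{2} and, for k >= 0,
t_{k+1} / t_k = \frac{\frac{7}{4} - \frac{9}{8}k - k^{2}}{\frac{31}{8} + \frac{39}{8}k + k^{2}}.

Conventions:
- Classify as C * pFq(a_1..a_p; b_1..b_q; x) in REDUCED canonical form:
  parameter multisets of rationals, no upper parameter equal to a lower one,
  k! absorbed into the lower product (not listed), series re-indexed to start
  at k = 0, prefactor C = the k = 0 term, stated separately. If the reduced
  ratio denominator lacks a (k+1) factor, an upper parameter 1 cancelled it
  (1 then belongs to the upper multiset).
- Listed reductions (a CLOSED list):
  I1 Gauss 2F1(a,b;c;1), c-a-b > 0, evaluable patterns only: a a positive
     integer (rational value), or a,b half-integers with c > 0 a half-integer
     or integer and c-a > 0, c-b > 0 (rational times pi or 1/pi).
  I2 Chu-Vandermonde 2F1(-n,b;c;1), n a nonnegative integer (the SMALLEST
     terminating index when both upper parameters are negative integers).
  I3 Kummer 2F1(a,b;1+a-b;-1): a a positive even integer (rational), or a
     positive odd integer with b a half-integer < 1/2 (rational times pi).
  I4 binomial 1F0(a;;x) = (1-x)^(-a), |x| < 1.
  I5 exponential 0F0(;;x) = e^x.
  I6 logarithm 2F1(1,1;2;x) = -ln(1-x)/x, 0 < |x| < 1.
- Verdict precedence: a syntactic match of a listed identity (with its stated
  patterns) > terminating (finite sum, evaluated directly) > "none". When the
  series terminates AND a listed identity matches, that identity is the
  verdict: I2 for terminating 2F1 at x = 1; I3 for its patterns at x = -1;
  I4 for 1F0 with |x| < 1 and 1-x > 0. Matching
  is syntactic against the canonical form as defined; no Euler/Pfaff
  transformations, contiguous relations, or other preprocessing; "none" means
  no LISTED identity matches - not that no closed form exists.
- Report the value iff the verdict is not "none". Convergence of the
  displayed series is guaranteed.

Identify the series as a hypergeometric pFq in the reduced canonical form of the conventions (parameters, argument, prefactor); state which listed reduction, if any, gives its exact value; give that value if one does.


At argument -1: a 2F1 with upper {-\frac{7}{8}, 2}, lower {\frac{31}{8}}, scaled by C = \frac{1}{2}. Verdict at x = -1: Kummer (I3) matches (x = -1; c = \frac{31}{8} equals 1+a-b for upper {-\frac{7}{8}, 2}: listed pattern). Exact value: \frac{23}{32}.

Key observation: t_0 = \frac{1}{2} here, and the expanded ratio factors over Q; C = 1/2, x = -1, roots give parameters.
Adjacent-term ratio: r(k) = -1 * (k-\frac{7}{8}) (k+2) / [(k+\frac{31}{8}) (k+1)] - poly over poly, x = -1 from leading terms; C = \frac{1}{2} at k = 0.


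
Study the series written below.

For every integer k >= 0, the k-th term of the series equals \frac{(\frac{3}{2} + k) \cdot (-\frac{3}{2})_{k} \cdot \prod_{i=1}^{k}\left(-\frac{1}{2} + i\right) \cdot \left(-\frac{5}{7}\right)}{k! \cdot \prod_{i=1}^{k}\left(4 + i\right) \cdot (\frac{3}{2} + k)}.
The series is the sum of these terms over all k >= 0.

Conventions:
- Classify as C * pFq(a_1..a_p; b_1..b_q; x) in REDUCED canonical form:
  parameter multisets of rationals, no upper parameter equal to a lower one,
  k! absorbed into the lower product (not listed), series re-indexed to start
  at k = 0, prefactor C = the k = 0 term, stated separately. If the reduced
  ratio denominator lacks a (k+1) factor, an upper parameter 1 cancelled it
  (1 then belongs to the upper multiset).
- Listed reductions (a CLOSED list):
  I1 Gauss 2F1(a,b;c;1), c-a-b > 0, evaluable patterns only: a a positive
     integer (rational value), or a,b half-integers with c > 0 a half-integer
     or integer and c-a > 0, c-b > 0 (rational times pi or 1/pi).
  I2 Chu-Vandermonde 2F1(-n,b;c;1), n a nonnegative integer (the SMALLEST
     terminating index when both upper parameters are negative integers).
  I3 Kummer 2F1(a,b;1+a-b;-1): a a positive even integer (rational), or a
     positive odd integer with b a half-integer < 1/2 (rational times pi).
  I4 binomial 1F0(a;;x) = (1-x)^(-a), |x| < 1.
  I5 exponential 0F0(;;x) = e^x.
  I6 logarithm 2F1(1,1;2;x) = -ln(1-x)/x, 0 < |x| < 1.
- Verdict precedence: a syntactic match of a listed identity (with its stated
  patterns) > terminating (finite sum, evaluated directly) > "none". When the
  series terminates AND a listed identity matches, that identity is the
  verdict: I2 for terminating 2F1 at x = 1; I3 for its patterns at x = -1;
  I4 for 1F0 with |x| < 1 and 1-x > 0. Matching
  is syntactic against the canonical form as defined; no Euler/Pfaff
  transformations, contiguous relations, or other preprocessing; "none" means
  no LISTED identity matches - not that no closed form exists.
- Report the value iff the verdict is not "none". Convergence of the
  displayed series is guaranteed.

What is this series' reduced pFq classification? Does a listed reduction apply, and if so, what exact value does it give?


With C = -\frac{5}{7}: the canonical form is 2F1(-\frac{3}{2}, \frac{1}{2}; 5; 1). Verdict: the half-integer Gauss pattern (I1) fires (x = 1; upper {-\frac{3}{2}, \frac{1}{2}} half-integers, c = 5 in the evaluable pattern). Exact value: \left(-\frac{65536}{33957}\right) / \pi.

Key observation: t_0 being -\frac{5}{7}, k + 3/2 divides numerator and denominator alike; prefactor -5/7 after cancelling.
Step ratio: r(k) = 1 * (k-\frac{3}{2}) (k+\frac{1}{2}) / [(k+5) (k+1)] - rational; roots negated = parameters, x = 1, C = -\frac{5}{7}.


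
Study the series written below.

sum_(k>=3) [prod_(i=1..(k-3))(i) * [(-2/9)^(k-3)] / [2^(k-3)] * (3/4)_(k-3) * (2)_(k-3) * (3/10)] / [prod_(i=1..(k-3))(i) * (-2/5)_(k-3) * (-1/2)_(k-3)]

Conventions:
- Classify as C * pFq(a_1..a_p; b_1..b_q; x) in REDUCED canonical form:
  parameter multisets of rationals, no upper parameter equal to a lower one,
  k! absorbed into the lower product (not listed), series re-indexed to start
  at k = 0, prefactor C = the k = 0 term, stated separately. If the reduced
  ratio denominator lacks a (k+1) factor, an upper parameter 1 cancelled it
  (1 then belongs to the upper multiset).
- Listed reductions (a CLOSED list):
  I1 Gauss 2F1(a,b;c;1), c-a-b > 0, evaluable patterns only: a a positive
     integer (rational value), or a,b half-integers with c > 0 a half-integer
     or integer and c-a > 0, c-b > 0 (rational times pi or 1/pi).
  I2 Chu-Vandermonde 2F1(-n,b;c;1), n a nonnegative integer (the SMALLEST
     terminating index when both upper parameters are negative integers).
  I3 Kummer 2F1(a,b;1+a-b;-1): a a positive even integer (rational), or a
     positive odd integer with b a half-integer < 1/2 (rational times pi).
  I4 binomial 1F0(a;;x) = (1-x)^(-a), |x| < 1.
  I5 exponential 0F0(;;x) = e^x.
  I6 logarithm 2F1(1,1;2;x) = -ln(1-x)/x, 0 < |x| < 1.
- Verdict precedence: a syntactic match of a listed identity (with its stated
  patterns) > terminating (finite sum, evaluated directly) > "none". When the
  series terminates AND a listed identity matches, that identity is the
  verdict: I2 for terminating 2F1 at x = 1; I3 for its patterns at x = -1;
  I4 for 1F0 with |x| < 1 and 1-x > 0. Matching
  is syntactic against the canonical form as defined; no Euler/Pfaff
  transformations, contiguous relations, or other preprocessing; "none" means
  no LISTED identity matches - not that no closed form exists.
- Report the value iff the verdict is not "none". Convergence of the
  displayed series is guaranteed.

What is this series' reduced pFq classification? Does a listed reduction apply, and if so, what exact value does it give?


First insight: t_0 = 3/10 here, and the two k-th powers (prefactor 3/10) combine into one argument.
Term ratio: r(k) = (-1/9) * (k+3/4) (k+1) (k+2) / [(k-1/2) (k-2/5) (k+1)] - rational in k. x = (-1/9); t_0 = 3/10; negate the roots.

This is 3/10 * 3F2(3/4, 1, 2; -1/2, -2/5; -1/9) in reduced canonical form. Verdict: none - this 3F2 at x = -1/9 matches no listed pattern, and upper {3/4, 1, 2} holds no stopper.


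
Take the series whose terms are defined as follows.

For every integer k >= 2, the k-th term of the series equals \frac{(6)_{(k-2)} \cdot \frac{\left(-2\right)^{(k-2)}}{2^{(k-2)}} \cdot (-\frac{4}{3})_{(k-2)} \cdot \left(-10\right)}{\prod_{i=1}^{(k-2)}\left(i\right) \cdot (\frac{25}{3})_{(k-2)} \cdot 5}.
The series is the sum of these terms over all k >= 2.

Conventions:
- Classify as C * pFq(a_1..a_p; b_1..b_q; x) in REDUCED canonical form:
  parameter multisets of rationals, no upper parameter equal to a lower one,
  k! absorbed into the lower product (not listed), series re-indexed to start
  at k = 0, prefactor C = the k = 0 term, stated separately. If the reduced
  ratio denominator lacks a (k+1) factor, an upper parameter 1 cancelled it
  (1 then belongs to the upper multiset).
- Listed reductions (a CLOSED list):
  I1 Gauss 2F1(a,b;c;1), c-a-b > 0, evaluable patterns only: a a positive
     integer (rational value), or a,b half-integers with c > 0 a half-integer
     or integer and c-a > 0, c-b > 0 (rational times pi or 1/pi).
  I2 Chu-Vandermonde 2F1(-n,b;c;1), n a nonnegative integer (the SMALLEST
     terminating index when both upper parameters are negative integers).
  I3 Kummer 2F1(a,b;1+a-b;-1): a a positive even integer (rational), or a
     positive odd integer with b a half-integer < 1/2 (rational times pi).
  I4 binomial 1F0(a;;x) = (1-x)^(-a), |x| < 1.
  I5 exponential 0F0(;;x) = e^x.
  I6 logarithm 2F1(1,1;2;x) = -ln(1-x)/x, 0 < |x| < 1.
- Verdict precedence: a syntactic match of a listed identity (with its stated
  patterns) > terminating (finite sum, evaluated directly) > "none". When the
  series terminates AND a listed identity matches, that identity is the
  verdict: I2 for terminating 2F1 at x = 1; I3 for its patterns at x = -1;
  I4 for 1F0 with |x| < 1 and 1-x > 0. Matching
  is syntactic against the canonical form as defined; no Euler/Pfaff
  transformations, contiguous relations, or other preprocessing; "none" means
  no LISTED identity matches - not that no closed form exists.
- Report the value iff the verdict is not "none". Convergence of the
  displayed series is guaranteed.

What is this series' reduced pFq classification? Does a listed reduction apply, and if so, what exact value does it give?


This is -2 * 2F1(-\frac{4}{3}, 6; \frac{25}{3}; -1) in reduced canonical form. Verdict (x = -1): Kummer (I3) applies (x = -1; c = \frac{25}{3} equals 1+a-b for upper {-\frac{4}{3}, 6}: listed pattern). Exact value: -\frac{1672}{405}.

The tell: t_0 = -2 here, and the constant factors (prefactor -2) combine into one prefactor.
Adjacent-term ratio: r(k) = -1 * (k-\frac{4}{3}) (k+6) / [(k+\frac{25}{3}) (k+1)] - rational in k. x = -1; t_0 = -2; negate the roots.


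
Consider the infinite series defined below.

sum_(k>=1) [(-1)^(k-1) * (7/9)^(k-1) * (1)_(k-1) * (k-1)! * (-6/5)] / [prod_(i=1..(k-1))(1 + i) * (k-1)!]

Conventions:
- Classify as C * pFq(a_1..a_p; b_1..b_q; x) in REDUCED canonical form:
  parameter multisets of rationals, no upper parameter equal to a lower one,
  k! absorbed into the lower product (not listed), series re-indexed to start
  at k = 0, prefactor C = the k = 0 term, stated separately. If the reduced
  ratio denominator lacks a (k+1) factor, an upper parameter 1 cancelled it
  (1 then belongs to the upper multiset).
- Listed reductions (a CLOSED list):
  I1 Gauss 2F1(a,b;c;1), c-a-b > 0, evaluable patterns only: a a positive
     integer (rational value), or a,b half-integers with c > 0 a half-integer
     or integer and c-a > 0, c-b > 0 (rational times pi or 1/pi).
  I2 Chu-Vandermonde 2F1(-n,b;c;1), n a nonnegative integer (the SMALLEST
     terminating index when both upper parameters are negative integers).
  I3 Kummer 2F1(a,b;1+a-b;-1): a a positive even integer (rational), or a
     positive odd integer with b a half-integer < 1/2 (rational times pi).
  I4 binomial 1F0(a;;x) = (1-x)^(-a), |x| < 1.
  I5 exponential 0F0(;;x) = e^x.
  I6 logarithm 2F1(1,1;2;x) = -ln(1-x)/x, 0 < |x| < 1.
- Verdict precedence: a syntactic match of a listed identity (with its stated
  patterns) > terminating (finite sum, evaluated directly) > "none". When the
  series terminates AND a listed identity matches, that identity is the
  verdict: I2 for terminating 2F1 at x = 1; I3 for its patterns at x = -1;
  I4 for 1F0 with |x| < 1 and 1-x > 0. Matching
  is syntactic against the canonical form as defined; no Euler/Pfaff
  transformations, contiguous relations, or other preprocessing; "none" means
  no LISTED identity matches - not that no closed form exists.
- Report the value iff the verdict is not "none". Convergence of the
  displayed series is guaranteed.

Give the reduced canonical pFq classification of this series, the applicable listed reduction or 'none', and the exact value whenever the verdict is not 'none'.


Classification (C = -6/5): 2F1 with upper {1, 1}, lower {2}, argument x = -7/9. Verdict: the I6 logarithm reduction fires (the logarithm: parameters (1,1;2), x = -7/9). Hence: (-54/35) * ln(16/9).

Key step: t_0 = -6/5 here, and the lower running product (C = -6/5) is a rising factorial.
Ratio: r(k) = (-7/9) * (k+1) (k+1) / [(k+2) (k+1)] - rational in k. x = (-7/9); t_0 = -6/5; negate the roots.


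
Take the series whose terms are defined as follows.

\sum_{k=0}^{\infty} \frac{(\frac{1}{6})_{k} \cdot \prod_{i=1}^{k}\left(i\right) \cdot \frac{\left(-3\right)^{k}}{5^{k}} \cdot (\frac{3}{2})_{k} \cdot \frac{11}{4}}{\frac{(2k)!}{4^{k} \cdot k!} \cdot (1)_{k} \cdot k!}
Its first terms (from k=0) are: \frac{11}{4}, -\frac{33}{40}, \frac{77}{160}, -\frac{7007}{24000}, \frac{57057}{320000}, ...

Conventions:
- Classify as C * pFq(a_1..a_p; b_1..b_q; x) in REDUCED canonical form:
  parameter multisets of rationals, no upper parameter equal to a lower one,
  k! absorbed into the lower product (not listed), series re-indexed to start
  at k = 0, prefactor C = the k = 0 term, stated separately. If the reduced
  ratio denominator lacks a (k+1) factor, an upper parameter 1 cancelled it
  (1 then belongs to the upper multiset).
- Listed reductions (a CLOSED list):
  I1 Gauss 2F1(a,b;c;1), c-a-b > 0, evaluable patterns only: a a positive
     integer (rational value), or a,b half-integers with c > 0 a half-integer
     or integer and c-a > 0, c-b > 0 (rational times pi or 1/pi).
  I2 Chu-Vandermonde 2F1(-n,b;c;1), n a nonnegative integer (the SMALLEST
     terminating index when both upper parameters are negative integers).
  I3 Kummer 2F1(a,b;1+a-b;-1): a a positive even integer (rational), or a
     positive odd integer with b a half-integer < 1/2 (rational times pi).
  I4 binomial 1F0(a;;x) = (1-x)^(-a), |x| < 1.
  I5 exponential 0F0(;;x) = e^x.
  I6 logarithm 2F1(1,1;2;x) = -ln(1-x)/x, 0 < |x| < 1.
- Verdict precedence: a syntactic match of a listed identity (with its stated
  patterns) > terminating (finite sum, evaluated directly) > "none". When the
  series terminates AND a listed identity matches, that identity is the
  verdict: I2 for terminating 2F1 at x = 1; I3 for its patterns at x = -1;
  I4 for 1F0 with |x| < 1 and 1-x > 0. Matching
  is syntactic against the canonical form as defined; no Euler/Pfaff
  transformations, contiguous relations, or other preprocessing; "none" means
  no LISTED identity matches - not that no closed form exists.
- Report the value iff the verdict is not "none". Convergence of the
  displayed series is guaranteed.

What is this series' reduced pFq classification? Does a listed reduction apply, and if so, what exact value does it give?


With C = \frac{11}{4}: the canonical form is 2F1(\frac{1}{6}, \frac{3}{2}; \frac{1}{2}; -\frac{3}{5}). Verdict: no listed reduction: x = -\frac{3}{5} and upper {\frac{1}{6}, \frac{3}{2}} fail every I1-I6 pattern.

Structural cue: from the first term \frac{11}{4}: the lower (2k)!/(4^k k!) block (C = 11/4, x = -3/5) is (1/2)_k.
Consecutive-term ratio: r(k) = -\frac{3}{5} * (k+\frac{1}{6}) (k+\frac{3}{2}) / [(k+\frac{1}{2}) (k+1)] - rational; roots negated = parameters, x = -\frac{3}{5}, C = \frac{11}{4}.


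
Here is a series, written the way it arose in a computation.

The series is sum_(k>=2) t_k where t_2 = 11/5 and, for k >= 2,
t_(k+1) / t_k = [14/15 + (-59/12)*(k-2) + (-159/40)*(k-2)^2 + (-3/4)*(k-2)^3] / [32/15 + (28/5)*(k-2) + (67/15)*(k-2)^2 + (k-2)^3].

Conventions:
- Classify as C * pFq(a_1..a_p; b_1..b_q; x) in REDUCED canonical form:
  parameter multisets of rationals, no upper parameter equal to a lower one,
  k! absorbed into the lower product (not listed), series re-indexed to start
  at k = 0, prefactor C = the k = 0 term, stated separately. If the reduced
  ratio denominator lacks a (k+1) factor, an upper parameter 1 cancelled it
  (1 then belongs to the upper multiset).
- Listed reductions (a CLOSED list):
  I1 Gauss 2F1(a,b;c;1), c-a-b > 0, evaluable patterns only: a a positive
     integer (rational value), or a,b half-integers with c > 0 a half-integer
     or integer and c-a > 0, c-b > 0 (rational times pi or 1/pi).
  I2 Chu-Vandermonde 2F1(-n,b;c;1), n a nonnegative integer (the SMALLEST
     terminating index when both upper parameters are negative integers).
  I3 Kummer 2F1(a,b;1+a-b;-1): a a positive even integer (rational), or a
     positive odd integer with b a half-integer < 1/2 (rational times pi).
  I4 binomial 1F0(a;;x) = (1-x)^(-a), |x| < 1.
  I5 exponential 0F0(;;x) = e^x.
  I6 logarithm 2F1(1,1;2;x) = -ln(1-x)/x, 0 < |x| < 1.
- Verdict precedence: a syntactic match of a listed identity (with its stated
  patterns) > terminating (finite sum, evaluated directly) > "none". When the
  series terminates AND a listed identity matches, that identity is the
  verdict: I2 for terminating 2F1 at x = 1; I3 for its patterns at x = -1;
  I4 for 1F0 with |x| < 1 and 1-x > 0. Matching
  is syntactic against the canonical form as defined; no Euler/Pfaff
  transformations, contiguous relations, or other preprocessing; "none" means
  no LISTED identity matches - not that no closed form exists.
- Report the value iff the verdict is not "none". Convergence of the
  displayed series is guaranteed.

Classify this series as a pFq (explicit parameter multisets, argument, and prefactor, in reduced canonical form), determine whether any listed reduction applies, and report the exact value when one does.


Reduced: x = -3/4, 2F1, upper = {-1/6, 14/5}, lower = {4/5}, C = 11/5. Verdict: none - this 2F1 at x = -3/4 matches no listed pattern, and upper {-1/6, 14/5} holds no stopper.

Structural cue: from the first term 11/5: roots of the ratio polynomials (prefactor 11/5) are the negated parameters.
Term ratio: r(k) = (-3/4) * (k-1/6) (k+14/5) / [(k+4/5) (k+1)] - poly over poly, x = (-3/4) from leading terms; C = 11/5 at k = 0.


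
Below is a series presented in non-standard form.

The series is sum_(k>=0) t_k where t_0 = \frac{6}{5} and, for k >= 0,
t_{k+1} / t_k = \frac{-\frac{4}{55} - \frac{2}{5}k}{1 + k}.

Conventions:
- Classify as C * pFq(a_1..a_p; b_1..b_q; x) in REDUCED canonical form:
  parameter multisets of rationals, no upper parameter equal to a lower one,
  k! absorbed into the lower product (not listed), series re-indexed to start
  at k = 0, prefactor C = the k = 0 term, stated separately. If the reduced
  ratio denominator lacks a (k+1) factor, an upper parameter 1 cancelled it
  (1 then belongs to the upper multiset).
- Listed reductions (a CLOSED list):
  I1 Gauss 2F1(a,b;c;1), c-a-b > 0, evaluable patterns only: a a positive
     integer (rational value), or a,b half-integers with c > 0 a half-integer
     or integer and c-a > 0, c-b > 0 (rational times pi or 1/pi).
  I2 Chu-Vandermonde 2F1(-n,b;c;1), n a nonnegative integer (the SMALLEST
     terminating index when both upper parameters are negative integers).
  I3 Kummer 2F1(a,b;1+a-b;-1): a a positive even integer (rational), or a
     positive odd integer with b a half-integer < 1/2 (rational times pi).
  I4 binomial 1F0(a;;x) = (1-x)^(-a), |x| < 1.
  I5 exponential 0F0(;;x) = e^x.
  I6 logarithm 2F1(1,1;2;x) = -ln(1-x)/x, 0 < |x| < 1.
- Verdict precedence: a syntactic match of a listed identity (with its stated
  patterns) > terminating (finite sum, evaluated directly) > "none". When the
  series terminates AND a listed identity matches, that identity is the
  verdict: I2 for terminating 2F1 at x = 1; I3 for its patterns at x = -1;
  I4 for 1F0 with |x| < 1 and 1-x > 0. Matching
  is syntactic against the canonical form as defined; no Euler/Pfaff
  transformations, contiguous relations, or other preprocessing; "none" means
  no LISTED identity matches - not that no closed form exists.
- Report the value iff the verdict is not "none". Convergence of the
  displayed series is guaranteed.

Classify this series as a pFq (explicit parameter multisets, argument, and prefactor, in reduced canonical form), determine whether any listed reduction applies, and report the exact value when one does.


With C = \frac{6}{5}: the canonical form is 1F0(\frac{2}{11}; -; -\frac{2}{5}). Verdict (x = -\frac{2}{5}): the binomial series (I4) applies (the 1F0 binomial series: exponent -2/11, x = -\frac{2}{5}). Exact value: \frac{6}{5} \cdot \left(\frac{7}{5}\right)^{-\frac{2}{11}}.

First insight: x = -\frac{2}{5} and roots of the ratio polynomials (C = 6/5) are the negated parameters.
Step ratio: r(k) = -\frac{2}{5} * (k+\frac{2}{11}) / [(k+1)] ; factor over Q: parameters, x = -\frac{2}{5}, and C = \frac{6}{5}.


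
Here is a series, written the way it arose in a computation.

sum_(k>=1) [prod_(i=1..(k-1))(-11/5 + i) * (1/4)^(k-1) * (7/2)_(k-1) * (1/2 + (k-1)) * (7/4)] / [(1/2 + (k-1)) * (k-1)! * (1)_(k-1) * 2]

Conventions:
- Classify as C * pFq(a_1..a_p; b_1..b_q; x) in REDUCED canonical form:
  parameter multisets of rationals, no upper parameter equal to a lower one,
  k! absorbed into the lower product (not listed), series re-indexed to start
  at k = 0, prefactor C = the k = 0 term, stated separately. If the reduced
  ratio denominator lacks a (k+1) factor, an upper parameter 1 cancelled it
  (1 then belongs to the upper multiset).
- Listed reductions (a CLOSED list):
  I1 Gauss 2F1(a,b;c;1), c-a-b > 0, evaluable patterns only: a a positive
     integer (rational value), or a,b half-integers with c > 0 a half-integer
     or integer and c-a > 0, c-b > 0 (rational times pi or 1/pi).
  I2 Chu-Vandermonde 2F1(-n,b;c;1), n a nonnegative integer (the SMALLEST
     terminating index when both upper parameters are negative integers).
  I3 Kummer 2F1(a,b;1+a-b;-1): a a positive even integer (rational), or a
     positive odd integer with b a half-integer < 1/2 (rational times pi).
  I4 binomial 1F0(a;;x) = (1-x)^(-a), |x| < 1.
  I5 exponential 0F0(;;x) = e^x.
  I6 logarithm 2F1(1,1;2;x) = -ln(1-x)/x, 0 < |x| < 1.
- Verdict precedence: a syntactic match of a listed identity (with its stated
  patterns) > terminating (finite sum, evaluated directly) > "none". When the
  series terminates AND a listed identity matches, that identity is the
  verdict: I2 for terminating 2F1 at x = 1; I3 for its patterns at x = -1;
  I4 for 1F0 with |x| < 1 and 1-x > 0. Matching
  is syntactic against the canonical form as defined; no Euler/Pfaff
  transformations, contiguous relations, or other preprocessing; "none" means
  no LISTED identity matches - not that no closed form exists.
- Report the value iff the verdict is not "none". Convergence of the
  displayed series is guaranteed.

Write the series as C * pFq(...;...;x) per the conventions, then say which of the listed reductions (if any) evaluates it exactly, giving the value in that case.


Classification (C = 7/8): 2F1 with upper {-6/5, 7/2}, lower {1}, argument x = 1/4. Verdict: none. No listed pattern accepts 2F1(-6/5, 7/2; 1; 1/4).

Key step: x = (1/4) and the constant factors (C = 7/8, x = 1/4) combine into one prefactor.
Ratio: r(k) = (1/4) * (k-6/5) (k+7/2) / [(k+1) (k+1)] - poly over poly, x = (1/4) from leading terms; C = 7/8 at k = 0.


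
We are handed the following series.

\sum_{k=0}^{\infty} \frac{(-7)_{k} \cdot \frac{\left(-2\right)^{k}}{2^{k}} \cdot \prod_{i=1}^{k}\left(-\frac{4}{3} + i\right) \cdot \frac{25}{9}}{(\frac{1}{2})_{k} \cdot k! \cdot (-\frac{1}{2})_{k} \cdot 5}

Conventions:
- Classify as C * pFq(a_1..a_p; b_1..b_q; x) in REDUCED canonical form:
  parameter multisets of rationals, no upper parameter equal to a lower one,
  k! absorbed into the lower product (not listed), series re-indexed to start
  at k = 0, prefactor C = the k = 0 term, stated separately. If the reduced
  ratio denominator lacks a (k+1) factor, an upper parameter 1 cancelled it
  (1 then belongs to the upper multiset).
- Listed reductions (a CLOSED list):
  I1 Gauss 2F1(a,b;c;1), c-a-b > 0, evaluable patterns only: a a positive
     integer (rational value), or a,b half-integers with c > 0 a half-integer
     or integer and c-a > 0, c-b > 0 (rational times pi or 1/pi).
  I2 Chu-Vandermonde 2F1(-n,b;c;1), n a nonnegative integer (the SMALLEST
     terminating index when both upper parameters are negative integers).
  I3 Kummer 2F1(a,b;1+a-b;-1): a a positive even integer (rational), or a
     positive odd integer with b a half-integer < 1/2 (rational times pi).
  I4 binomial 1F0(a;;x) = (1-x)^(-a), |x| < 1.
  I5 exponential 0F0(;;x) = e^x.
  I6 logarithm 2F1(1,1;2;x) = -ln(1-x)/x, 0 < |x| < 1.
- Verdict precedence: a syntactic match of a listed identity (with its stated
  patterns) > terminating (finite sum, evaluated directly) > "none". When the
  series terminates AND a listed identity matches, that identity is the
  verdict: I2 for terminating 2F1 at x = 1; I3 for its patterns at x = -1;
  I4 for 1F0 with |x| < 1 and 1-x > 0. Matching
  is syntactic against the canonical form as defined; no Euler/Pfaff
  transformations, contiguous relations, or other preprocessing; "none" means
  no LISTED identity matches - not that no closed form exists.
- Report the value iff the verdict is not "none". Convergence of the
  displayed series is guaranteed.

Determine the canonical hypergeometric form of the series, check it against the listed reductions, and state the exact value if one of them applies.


x = -1 here; the reduced form reads 2F2, upper {-7, -\frac{1}{3}}, lower {-\frac{1}{2}, \frac{1}{2}}, C = \frac{5}{9}. Verdict: terminating (-7 upstairs). 8 nonzero terms in all; added directly. Sum: \frac{479671815043}{14363255907}.

First insight: from the first term \frac{5}{9}: the running product (prefactor 5/9) telescopes to a rising factorial.
Adjacent-term ratio: r(k) = -1 * (k-7) (k-\frac{1}{3}) / [(k-\frac{1}{2}) (k+\frac{1}{2}) (k+1)] - rational in k, leading ratio -1; with t_0 = \frac{5}{9}, classification follows.


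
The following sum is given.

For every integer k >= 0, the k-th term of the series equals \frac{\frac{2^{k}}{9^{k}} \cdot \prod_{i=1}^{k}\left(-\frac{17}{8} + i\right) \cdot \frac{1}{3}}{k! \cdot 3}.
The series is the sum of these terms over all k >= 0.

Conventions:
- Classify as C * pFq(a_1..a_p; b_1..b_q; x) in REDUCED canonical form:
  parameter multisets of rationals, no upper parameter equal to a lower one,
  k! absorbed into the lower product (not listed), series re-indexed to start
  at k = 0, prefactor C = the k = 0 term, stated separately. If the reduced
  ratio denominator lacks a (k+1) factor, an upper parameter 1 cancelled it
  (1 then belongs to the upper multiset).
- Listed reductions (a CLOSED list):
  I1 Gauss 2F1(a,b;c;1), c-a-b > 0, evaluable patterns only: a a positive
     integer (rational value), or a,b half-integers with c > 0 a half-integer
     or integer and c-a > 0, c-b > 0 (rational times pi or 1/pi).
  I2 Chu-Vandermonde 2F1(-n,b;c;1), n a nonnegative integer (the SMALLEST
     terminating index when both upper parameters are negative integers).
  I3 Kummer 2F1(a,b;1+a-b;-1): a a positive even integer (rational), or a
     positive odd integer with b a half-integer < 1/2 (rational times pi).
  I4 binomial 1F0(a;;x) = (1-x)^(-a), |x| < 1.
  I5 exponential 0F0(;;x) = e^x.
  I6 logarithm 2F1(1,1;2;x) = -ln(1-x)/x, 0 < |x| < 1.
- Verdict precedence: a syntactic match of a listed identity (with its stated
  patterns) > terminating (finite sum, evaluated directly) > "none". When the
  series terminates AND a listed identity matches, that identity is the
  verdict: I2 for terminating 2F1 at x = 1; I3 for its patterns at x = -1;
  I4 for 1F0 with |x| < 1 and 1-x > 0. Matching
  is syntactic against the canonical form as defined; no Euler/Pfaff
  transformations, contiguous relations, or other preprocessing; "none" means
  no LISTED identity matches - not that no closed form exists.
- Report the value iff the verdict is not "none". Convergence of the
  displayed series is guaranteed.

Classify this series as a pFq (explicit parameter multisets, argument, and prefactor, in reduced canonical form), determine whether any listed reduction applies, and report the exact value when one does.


Reduced: x = \frac{2}{9}, 1F0, upper = {-\frac{9}{8}}, lower = {-}, C = \frac{1}{9}. Verdict at x = \frac{2}{9}: the I4 binomial reduction matches (the 1F0 binomial series: exponent 9/8, x = \frac{2}{9}). Its exact value is \frac{1}{9} \cdot \left(\frac{7}{9}\right)^{\frac{9}{8}}.

The tell: x = \frac{2}{9} and the two geometric factors (C = 1/9) combine into one argument.
Step ratio: r(k) = \frac{2}{9} * (k-\frac{9}{8}) / [(k+1)] - poly over poly, x = \frac{2}{9} from leading terms; C = \frac{1}{9} at k = 0.


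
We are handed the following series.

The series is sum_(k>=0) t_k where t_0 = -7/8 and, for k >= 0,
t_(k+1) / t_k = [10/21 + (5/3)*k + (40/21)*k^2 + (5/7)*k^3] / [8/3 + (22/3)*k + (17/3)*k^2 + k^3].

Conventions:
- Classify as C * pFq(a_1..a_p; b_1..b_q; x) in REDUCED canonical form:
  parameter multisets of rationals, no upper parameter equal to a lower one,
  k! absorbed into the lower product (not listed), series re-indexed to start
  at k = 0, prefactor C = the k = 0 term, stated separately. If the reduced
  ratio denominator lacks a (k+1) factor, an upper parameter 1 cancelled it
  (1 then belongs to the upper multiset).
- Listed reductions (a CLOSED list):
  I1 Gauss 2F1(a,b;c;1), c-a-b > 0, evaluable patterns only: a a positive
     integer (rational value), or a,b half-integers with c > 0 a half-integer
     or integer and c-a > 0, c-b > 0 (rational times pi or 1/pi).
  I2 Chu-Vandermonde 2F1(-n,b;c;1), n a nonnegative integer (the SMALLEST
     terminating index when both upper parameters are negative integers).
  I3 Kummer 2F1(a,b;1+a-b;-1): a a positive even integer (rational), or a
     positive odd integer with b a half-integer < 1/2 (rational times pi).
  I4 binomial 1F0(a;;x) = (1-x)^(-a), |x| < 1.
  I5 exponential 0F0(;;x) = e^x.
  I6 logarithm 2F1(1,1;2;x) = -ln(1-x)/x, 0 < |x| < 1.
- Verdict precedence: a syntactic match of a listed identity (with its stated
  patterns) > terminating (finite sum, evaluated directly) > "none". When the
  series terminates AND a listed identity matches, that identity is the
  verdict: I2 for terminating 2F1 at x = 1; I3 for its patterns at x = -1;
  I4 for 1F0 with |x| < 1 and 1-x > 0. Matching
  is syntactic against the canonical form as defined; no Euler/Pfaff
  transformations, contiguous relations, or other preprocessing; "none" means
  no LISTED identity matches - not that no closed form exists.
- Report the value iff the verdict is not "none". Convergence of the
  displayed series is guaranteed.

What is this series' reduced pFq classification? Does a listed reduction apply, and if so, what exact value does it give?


Canonical form: C = -7/8 times 2F1 with upper {1, 1}, lower {4}, x = 5/7. Verdict: none. Every listed pattern misses the 2F1 form at 5/7, upper {1, 1}.

The tell: with t_0 = -7/8, the expanded ratio factors over Q; prefactor -7/8, roots give parameters.
Step ratio: r(k) = (5/7) * (k+1) (k+1) / [(k+4) (k+1)] - rational in k. x = (5/7); t_0 = -7/8; negate the roots.


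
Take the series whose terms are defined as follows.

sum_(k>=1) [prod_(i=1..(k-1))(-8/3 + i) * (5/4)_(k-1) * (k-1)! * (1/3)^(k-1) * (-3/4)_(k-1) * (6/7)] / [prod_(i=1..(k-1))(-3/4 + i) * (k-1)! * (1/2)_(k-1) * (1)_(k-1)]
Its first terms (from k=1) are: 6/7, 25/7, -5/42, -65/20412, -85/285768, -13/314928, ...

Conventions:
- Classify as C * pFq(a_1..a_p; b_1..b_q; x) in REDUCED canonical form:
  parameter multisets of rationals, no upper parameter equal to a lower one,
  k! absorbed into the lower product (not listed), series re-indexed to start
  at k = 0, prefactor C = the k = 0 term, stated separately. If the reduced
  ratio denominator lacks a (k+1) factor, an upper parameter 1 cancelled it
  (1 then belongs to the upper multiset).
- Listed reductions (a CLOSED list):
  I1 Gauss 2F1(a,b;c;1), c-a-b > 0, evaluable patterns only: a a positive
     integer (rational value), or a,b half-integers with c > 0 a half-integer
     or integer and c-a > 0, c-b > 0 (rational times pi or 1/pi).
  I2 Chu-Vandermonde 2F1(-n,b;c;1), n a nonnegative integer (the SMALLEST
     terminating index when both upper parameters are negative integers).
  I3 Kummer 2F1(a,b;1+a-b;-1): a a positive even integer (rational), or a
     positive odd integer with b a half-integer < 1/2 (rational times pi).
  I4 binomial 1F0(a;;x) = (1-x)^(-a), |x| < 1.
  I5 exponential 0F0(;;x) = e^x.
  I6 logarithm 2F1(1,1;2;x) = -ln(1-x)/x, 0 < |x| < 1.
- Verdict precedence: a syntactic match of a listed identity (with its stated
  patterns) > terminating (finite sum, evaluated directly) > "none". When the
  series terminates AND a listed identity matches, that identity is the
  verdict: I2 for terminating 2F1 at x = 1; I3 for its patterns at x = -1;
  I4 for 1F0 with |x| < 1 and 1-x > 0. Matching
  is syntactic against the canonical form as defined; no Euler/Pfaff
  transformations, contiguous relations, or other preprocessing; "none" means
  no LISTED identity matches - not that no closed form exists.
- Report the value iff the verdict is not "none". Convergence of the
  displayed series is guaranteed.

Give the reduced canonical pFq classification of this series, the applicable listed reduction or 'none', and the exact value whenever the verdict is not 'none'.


Classification (C = 6/7): 3F2 with upper {-5/3, -3/4, 5/4}, lower {1/4, 1/2}, argument x = 1/3. Verdict: none. No listed pattern accepts 3F2(-5/3, -3/4, 5/4; 1/4, 1/2; 1/3).

The tell: x = (1/3) and the running product (C = 6/7, x = 1/3) telescopes to a rising factorial.
Consecutive-term ratio: r(k) = (1/3) * (k-5/3) (k-3/4) (k+5/4) / [(k+1/4) (k+1/2) (k+1)] - poly over poly, x = (1/3) from leading terms; C = 6/7 at k = 0.
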